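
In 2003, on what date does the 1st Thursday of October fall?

October 2003 begins on a Wednesday, so the first Thursday is October 2 (1 day later).

2003-10-02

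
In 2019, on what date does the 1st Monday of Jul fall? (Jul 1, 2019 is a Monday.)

Jul 1, 2019

Jul 2019 begins on a Monday, so the first Monday is Jul 1.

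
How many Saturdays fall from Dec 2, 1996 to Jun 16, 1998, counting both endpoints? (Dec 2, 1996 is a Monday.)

Dec 2, 1996 is a Monday; the first Saturday on or after it is Dec 7, 1996 (5 days later).
From Dec 7, 1996 to Jun 16, 1998: 24 + 365 + 167 = 556 days (rest of 1996, 1997, to Jun 16, 1998 in 1998).
556 ÷ 7 = 79 full weeks with remainder 3, so 79 more Saturdays after the first → 80.

80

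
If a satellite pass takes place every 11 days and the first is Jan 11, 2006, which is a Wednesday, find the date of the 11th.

The 11th occurrence is 10 intervals after the first: 10 × 11 = 110 days after Jan 11, 2006.
Jan has 31 days — 20 days to the end of Jan leaves 90.
Feb has 28 days (62 left).
Mar has 31 days (31 left).
Apr has 30 days (1 left).
1 day into May → May 1, 2006.

May 1, 2006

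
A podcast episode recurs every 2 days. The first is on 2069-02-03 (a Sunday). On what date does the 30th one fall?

The 30th occurrence is 29 intervals after the first: 29 × 2 = 58 days after 2069-02-03.
February has 28 days — 25 days to the end of February leaves 33.
March has 31 days (2 left).
2 days into April → 2069-04-02.

2069-04-02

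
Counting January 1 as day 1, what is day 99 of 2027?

January has 31 days (99 − 31 = 68 remain).
February has 28 days (68 − 28 = 40 remain).
March has 31 days (40 − 31 = 9 remain).
9 into April → April 9.

2027-04-09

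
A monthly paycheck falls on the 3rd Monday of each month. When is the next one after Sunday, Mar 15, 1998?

Mar 16, 1998

Mar 1998 starts on a Sunday; its first Monday is the 2nd, so the 3rd Monday is the 16th — Mar 16, 1998.
Mar 16, 1998 is after Mar 15, 1998, so that is the next one.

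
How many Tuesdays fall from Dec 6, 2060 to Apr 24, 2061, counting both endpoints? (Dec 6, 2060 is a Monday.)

20

Dec 6, 2060 is a Monday; the first Tuesday on or after it is Dec 7, 2060 (1 day later).
From Dec 7, 2060 to Apr 24, 2061: 24 + 31 + 28 + 31 + 24 = 138 days (rest of Dec, Jan, Feb, Mar, Apr).
138 ÷ 7 = 19 full weeks with remainder 5, so 19 more Tuesdays after the first → 20.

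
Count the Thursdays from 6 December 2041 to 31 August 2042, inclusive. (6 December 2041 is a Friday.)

6 December 2041 is a Friday; the first Thursday on or after it is 12 December 2041 (6 days later).
From 12 December 2041 to 31 August 2042: 19 + 31 + 28 + 31 + 30 + 31 + 30 + 31 + 31 = 262 days (rest of December, January, February, March, April, May, June, July, August).
262 ÷ 7 = 37 full weeks with remainder 3, so 37 more Thursdays after the first → 38.

38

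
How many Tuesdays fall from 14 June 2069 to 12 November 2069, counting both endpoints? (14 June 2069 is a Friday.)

14 June 2069 is a Friday; the first Tuesday on or after it is 18 June 2069 (4 days later).
From 18 June 2069 to 12 November 2069: 12 + 31 + 31 + 30 + 31 + 12 = 147 days (rest of June, July, August, September, October, November).
147 ÷ 7 = 21 full weeks with remainder 0, so 21 more Tuesdays after the first → 22.

22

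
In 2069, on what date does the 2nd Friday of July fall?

The first Friday of July 2069 is July 5.
The 2nd Friday is 1 weeks later: 5 + 7 = 12.

2069-07-12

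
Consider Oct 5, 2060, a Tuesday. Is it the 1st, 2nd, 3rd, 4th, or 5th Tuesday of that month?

Day 5 falls in week ⌈5/7⌉ of the month.
Days 1–7 hold the 1st Tuesday, 8–14 the 2nd, 15–21 the 3rd, 22–28 the 4th, 29–31 the 5th.
5 is in the range for the 1st.

1st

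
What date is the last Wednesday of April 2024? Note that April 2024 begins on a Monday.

April 2024 begins on a Monday, so the first Wednesday is April 3 (2 days later).
April 2024 has 30 days. Adding weeks: 3, 10, 17, 24 — the last one ≤ 30 is the 24th.

24 April 2024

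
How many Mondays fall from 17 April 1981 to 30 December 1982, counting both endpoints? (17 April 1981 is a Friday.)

89

17 April 1981 is a Friday; the first Monday on or after it is 20 April 1981 (3 days later).
From 20 April 1981 to 30 December 1982: 255 + 364 = 619 days (rest of 1981, to 30 December 1982 in 1982).
619 ÷ 7 = 88 full weeks with remainder 3, so 88 more Mondays after the first → 89.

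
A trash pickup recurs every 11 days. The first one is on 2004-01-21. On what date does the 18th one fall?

2004-07-26

The 18th occurrence is 17 intervals after the first: 17 × 11 = 187 days after 2004-01-21.
January has 31 days — 10 days to the end of January leaves 177.
February has 29 days (148 left).
March has 31 days (117 left).
April has 30 days (87 left).
May has 31 days (56 left).
June has 30 days (26 left).
26 days into July → 2004-07-26.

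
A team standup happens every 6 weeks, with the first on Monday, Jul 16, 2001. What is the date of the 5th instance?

Dec 31, 2001

The 5th occurrence is 4 intervals after the first: 4 × 42 = 168 days after Jul 16, 2001.
Jul has 31 days — 15 days to the end of Jul leaves 153.
Aug has 31 days (122 left).
Sep has 30 days (92 left).
Oct has 31 days (61 left).
Nov has 30 days (31 left).
31 days into Dec → Dec 31, 2001.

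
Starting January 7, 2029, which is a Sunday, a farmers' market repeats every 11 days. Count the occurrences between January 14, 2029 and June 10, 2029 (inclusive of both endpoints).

Occurrences land 11·i days after January 7, 2029 for i = 0, 1, 2, …
January 14, 2029 is 7 days after the start; 7 ÷ 11 = 0 remainder 7; since the remainder is 7, round up to i = 1. First occurrence in the window: #2 on January 18, 2029 (1×11 = 11 days in).
June 10, 2029 is 154 days after the start; 154 ÷ 11 = 14 remainder 0. Last occurrence in the window: #15 on June 10, 2029.
Occurrences #2 through #15: 14 in total.

14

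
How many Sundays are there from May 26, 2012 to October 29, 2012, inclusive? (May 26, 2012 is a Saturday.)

May 26, 2012 is a Saturday; the first Sunday on or after it is May 27, 2012 (1 day later).
From May 27, 2012 to October 29, 2012: 4 + 30 + 31 + 31 + 30 + 29 = 155 days (rest of May, June, July, August, September, October).
155 ÷ 7 = 22 full weeks with remainder 1, so 22 more Sundays after the first → 23.

23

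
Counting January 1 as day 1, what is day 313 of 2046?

9 November 2046

January has 31 days (313 − 31 = 282 remain).
February has 28 days (282 − 28 = 254 remain).
March has 31 days (254 − 31 = 223 remain).
April has 30 days (223 − 30 = 193 remain).
May has 31 days (193 − 31 = 162 remain).
June has 30 days (162 − 30 = 132 remain).
July has 31 days (132 − 31 = 101 remain).
August has 31 days (101 − 31 = 70 remain).
September has 30 days (70 − 30 = 40 remain).
October has 31 days (40 − 31 = 9 remain).
9 into November → November 9.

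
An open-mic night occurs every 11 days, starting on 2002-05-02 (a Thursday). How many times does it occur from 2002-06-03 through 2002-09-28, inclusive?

11

Occurrences land 11·i days after 2002-05-02 for i = 0, 1, 2, …
2002-06-03 is 32 days after the start; 32 ÷ 11 = 2 remainder 10; since the remainder is 10, round up to i = 3. First occurrence in the window: #4 on 2002-06-04 (3×11 = 33 days in).
2002-09-28 is 149 days after the start; 149 ÷ 11 = 13 remainder 6. Last occurrence in the window: #14 on 2002-09-22.
Occurrences #4 through #14: 11 in total.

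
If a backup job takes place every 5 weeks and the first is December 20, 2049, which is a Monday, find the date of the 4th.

April 4, 2050

The 4th occurrence is 3 intervals after the first: 3 × 35 = 105 days after December 20, 2049.
December has 31 days — 11 days to the end of December leaves 94.
January has 31 days (63 left).
February has 28 days (35 left).
March has 31 days (4 left).
4 days into April → April 4, 2050.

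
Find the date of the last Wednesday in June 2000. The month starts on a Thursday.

June 2000 begins on a Thursday, so the first Wednesday is June 7 (6 days later).
June 2000 has 30 days. Adding weeks: 7, 14, 21, 28 — the last one ≤ 30 is the 28th.

2000-06-28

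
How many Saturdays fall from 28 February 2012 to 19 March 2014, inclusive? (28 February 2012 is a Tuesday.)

107

28 February 2012 is a Tuesday; the first Saturday on or after it is 3 March 2012 (4 days later).
From 3 March 2012 to 19 March 2014: 303 + 365 + 78 = 746 days (rest of 2012, 2013, to 19 March 2014 in 2014).
746 ÷ 7 = 106 full weeks with remainder 4, so 106 more Saturdays after the first → 107.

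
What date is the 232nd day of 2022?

Jan has 31 days (232 − 31 = 201 remain).
Feb has 28 days (201 − 28 = 173 remain).
Mar has 31 days (173 − 31 = 142 remain).
Apr has 30 days (142 − 30 = 112 remain).
May has 31 days (112 − 31 = 81 remain).
Jun has 30 days (81 − 30 = 51 remain).
Jul has 31 days (51 − 31 = 20 remain).
20 into Aug → Aug 20.

Aug 20, 2022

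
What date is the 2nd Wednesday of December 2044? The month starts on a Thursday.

14 December 2044

December 2044 begins on a Thursday, so the first Wednesday is December 7 (6 days later).
The 2nd Wednesday is 1 weeks later: 7 + 7 = 14.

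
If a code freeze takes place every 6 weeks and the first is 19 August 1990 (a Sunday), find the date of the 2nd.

30 September 1990

The 2nd occurrence is 1 interval after the first: 1 × 42 = 42 days after 19 August 1990.
August has 31 days — 12 days to the end of August leaves 30.
30 days into September → 30 September 1990.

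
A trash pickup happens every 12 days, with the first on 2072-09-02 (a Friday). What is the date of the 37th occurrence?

The 37th occurrence is 36 intervals after the first: 36 × 12 = 432 days after 2072-09-02.
September has 30 days — 28 days to the end of September leaves 404.
From end of September to end of 2072 is 92 days (312 left).
January has 31 days (281 left).
February has 28 days (253 left).
March has 31 days (222 left).
April has 30 days (192 left).
May has 31 days (161 left).
June has 30 days (131 left).
July has 31 days (100 left).
August has 31 days (69 left).
September has 30 days (39 left).
October has 31 days (8 left).
8 days into November → 2073-11-08.

2073-11-08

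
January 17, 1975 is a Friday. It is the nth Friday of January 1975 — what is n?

Day 17 falls in week ⌈17/7⌉ of the month.
Days 1–7 hold the 1st Friday, 8–14 the 2nd, 15–21 the 3rd, 22–28 the 4th, 29–31 the 5th.
17 is in the range for the 3rd.

3rd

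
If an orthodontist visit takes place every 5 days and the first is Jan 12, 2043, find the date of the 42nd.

Aug 5, 2043

The 42nd occurrence is 41 intervals after the first: 41 × 5 = 205 days after Jan 12, 2043.
Jan has 31 days — 19 days to the end of Jan leaves 186.
Feb has 28 days (158 left).
Mar has 31 days (127 left).
Apr has 30 days (97 left).
May has 31 days (66 left).
Jun has 30 days (36 left).
Jul has 31 days (5 left).
5 days into Aug → Aug 5, 2043.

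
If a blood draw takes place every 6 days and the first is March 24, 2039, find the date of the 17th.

June 28, 2039

The 17th occurrence is 16 intervals after the first: 16 × 6 = 96 days after March 24, 2039.
March has 31 days — 7 days to the end of March leaves 89.
April has 30 days (59 left).
May has 31 days (28 left).
28 days into June → June 28, 2039.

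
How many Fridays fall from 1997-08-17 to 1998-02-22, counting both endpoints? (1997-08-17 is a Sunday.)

1997-08-17 is a Sunday; the first Friday on or after it is 1997-08-22 (5 days later).
From 1997-08-22 to 1998-02-22: 9 + 30 + 31 + 30 + 31 + 31 + 22 = 184 days (rest of August, September, October, November, December, January, February).
184 ÷ 7 = 26 full weeks with remainder 2, so 26 more Fridays after the first → 27.

27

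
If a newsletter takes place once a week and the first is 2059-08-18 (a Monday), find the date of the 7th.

2059-09-29

The 7th occurrence is 6 intervals after the first: 6 × 7 = 42 days after 2059-08-18.
August has 31 days — 13 days to the end of August leaves 29.
29 days into September → 2059-09-29.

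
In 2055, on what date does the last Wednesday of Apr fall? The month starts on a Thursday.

Apr 2055 begins on a Thursday, so the first Wednesday is Apr 7 (6 days later).
Apr 2055 has 30 days. Adding weeks: 7, 14, 21, 28 — the last one ≤ 30 is the 28th.

Apr 28, 2055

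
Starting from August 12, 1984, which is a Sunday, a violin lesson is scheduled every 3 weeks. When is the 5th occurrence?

The 5th occurrence is 4 intervals after the first: 4 × 21 = 84 days after August 12, 1984.
August has 31 days — 19 days to the end of August leaves 65.
September has 30 days (35 left).
October has 31 days (4 left).
4 days into November → November 4, 1984.

November 4, 1984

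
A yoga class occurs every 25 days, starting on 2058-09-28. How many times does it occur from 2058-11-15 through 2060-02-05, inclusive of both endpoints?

Occurrences land 25·i days after 2058-09-28 for i = 0, 1, 2, …
2058-11-15 is 48 days after the start; 48 ÷ 25 = 1 remainder 23; since the remainder is 23, round up to i = 2. First occurrence in the window: #3 on 2058-11-17 (2×25 = 50 days in).
2060-02-05 is 495 days after the start; 495 ÷ 25 = 19 remainder 20. Last occurrence in the window: #20 on 2060-01-16.
Occurrences #3 through #20: 18 in total.

18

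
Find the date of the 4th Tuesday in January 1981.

1981-01-27

January 1981 begins on a Thursday, so the first Tuesday is January 6 (5 days later).
The 4th Tuesday is 3 weeks later: 6 + 21 = 27.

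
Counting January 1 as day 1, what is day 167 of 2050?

16 June 2050

January has 31 days (167 − 31 = 136 remain).
February has 28 days (136 − 28 = 108 remain).
March has 31 days (108 − 31 = 77 remain).
April has 30 days (77 − 30 = 47 remain).
May has 31 days (47 − 31 = 16 remain).
16 into June → June 16.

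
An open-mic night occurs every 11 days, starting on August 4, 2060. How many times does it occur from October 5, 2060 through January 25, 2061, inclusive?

Occurrences land 11·i days after August 4, 2060 for i = 0, 1, 2, …
October 5, 2060 is 62 days after the start; 62 ÷ 11 = 5 remainder 7; since the remainder is 7, round up to i = 6. First occurrence in the window: #7 on October 9, 2060 (6×11 = 66 days in).
January 25, 2061 is 174 days after the start; 174 ÷ 11 = 15 remainder 9. Last occurrence in the window: #16 on January 16, 2061.
Occurrences #7 through #16: 10 in total.

10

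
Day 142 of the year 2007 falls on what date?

January has 31 days (142 − 31 = 111 remain).
February has 28 days (111 − 28 = 83 remain).
March has 31 days (83 − 31 = 52 remain).
April has 30 days (52 − 30 = 22 remain).
22 into May → May 22.

2007-05-22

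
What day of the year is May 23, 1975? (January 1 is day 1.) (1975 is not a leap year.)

Days in months before May: 31 + 28 + 31 + 30 = 120.
Plus 23 days into May → day 143.

143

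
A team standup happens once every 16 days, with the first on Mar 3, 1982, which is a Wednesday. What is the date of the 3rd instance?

The 3rd occurrence is 2 intervals after the first: 2 × 16 = 32 days after Mar 3, 1982.
Mar has 31 days — 28 days to the end of Mar leaves 4.
4 days into Apr → Apr 4, 1982.

Apr 4, 1982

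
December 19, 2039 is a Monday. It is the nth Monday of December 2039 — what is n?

3rd

Day 19 falls in week ⌈19/7⌉ of the month.
Days 1–7 hold the 1st Monday, 8–14 the 2nd, 15–21 the 3rd, 22–28 the 4th, 29–31 the 5th.
19 is in the range for the 3rd.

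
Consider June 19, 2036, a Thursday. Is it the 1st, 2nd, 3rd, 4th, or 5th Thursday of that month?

3rd

Day 19 falls in week ⌈19/7⌉ of the month.
Days 1–7 hold the 1st Thursday, 8–14 the 2nd, 15–21 the 3rd, 22–28 the 4th, 29–31 the 5th.
19 is in the range for the 3rd.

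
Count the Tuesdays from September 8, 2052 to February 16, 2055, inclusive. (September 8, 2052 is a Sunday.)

128

September 8, 2052 is a Sunday; the first Tuesday on or after it is September 10, 2052 (2 days later).
From September 10, 2052 to February 16, 2055: 112 + 365 + 365 + 47 = 889 days (rest of 2052, 2053, 2054, to February 16, 2055 in 2055).
889 ÷ 7 = 127 full weeks with remainder 0, so 127 more Tuesdays after the first → 128.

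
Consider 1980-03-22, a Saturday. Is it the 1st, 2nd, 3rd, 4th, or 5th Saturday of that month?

Day 22 falls in week ⌈22/7⌉ of the month.
Days 1–7 hold the 1st Saturday, 8–14 the 2nd, 15–21 the 3rd, 22–28 the 4th, 29–31 the 5th.
22 is in the range for the 4th.

4th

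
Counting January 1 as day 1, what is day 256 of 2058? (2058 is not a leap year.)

13 September 2058

January has 31 days (256 − 31 = 225 remain).
February has 28 days (225 − 28 = 197 remain).
March has 31 days (197 − 31 = 166 remain).
April has 30 days (166 − 30 = 136 remain).
May has 31 days (136 − 31 = 105 remain).
June has 30 days (105 − 30 = 75 remain).
July has 31 days (75 − 31 = 44 remain).
August has 31 days (44 − 31 = 13 remain).
13 into September → September 13.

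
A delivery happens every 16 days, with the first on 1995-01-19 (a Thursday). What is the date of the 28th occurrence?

1996-03-26

The 28th occurrence is 27 intervals after the first: 27 × 16 = 432 days after 1995-01-19.
January has 31 days — 12 days to the end of January leaves 420.
From end of January to end of 1995 is 334 days (86 left).
January has 31 days (55 left).
February has 29 days (26 left).
26 days into March → 1996-03-26.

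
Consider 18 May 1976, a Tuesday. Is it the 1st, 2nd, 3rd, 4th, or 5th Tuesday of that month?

3rd

Day 18 falls in week ⌈18/7⌉ of the month.
Days 1–7 hold the 1st Tuesday, 8–14 the 2nd, 15–21 the 3rd, 22–28 the 4th, 29–31 the 5th.
18 is in the range for the 3rd.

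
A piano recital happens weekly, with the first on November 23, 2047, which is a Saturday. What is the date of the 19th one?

The 19th occurrence is 18 intervals after the first: 18 × 7 = 126 days after November 23, 2047.
November has 30 days — 7 days to the end of November leaves 119.
December has 31 days (88 left).
January has 31 days (57 left).
February has 29 days (28 left).
28 days into March → March 28, 2048.

March 28, 2048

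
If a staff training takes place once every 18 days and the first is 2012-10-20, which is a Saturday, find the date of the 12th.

2013-05-06

The 12th occurrence is 11 intervals after the first: 11 × 18 = 198 days after 2012-10-20.
October has 31 days — 11 days to the end of October leaves 187.
November has 30 days (157 left).
December has 31 days (126 left).
January has 31 days (95 left).
February has 28 days (67 left).
March has 31 days (36 left).
April has 30 days (6 left).
6 days into May → 2013-05-06.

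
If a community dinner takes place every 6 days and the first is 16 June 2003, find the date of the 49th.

30 March 2004

The 49th occurrence is 48 intervals after the first: 48 × 6 = 288 days after 16 June 2003.
June has 30 days — 14 days to the end of June leaves 274.
July has 31 days (243 left).
August has 31 days (212 left).
September has 30 days (182 left).
October has 31 days (151 left).
November has 30 days (121 left).
December has 31 days (90 left).
January has 31 days (59 left).
February has 29 days (30 left).
30 days into March → 30 March 2004.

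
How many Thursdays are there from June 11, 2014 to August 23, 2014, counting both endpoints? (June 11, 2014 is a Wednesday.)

June 11, 2014 is a Wednesday; the first Thursday on or after it is June 12, 2014 (1 day later).
From June 12, 2014 to August 23, 2014: 18 + 31 + 23 = 72 days (rest of June, July, August).
72 ÷ 7 = 10 full weeks with remainder 2, so 10 more Thursdays after the first → 11.

11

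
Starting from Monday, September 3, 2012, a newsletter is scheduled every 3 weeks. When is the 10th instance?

The 10th occurrence is 9 intervals after the first: 9 × 21 = 189 days after September 3, 2012.
September has 30 days — 27 days to the end of September leaves 162.
October has 31 days (131 left).
November has 30 days (101 left).
December has 31 days (70 left).
January has 31 days (39 left).
February has 28 days (11 left).
11 days into March → March 11, 2013.

March 11, 2013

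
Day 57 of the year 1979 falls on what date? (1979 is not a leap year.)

January has 31 days (57 − 31 = 26 remain).
26 into February → February 26.

26 February 1979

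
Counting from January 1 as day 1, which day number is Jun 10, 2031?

161

Days in months before Jun: 31 + 28 + 31 + 30 + 31 = 151.
Plus 10 days into Jun → day 161.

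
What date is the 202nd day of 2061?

January has 31 days (202 − 31 = 171 remain).
February has 28 days (171 − 28 = 143 remain).
March has 31 days (143 − 31 = 112 remain).
April has 30 days (112 − 30 = 82 remain).
May has 31 days (82 − 31 = 51 remain).
June has 30 days (51 − 30 = 21 remain).
21 into July → July 21.

21 July 2061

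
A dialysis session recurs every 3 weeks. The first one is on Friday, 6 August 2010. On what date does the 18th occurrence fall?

29 July 2011

The 18th occurrence is 17 intervals after the first: 17 × 21 = 357 days after 6 August 2010.
August has 31 days — 25 days to the end of August leaves 332.
September has 30 days (302 left).
October has 31 days (271 left).
November has 30 days (241 left).
December has 31 days (210 left).
January has 31 days (179 left).
February has 28 days (151 left).
March has 31 days (120 left).
April has 30 days (90 left).
May has 31 days (59 left).
June has 30 days (29 left).
29 days into July → 29 July 2011.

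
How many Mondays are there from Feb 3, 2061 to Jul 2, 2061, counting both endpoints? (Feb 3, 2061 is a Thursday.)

Feb 3, 2061 is a Thursday; the first Monday on or after it is Feb 7, 2061 (4 days later).
From Feb 7, 2061 to Jul 2, 2061: 21 + 31 + 30 + 31 + 30 + 2 = 145 days (rest of Feb, Mar, Apr, May, Jun, Jul).
145 ÷ 7 = 20 full weeks with remainder 5, so 20 more Mondays after the first → 21.

21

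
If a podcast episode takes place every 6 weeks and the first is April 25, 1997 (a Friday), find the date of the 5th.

The 5th occurrence is 4 intervals after the first: 4 × 42 = 168 days after April 25, 1997.
April has 30 days — 5 days to the end of April leaves 163.
May has 31 days (132 left).
June has 30 days (102 left).
July has 31 days (71 left).
August has 31 days (40 left).
September has 30 days (10 left).
10 days into October → October 10, 1997.

October 10, 1997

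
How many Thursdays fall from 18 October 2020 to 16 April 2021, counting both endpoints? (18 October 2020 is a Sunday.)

26

18 October 2020 is a Sunday; the first Thursday on or after it is 22 October 2020 (4 days later).
From 22 October 2020 to 16 April 2021: 9 + 30 + 31 + 31 + 28 + 31 + 16 = 176 days (rest of October, November, December, January, February, March, April).
176 ÷ 7 = 25 full weeks with remainder 1, so 25 more Thursdays after the first → 26.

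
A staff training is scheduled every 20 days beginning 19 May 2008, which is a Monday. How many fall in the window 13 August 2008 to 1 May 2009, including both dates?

13

Occurrences land 20·i days after 19 May 2008 for i = 0, 1, 2, …
13 August 2008 is 86 days after the start; 86 ÷ 20 = 4 remainder 6; since the remainder is 6, round up to i = 5. First occurrence in the window: #6 on 27 August 2008 (5×20 = 100 days in).
1 May 2009 is 347 days after the start; 347 ÷ 20 = 17 remainder 7. Last occurrence in the window: #18 on 24 April 2009.
Occurrences #6 through #18: 13 in total.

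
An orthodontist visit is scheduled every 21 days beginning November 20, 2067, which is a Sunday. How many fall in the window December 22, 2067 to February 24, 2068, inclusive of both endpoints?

Occurrences land 21·i days after November 20, 2067 for i = 0, 1, 2, …
December 22, 2067 is 32 days after the start; 32 ÷ 21 = 1 remainder 11; since the remainder is 11, round up to i = 2. First occurrence in the window: #3 on January 1, 2068 (2×21 = 42 days in).
February 24, 2068 is 96 days after the start; 96 ÷ 21 = 4 remainder 12. Last occurrence in the window: #5 on February 12, 2068.
Occurrences #3 through #5: 3 in total.

3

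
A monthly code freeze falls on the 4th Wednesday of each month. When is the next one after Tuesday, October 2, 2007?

October 24, 2007

October 2007 starts on a Monday; its first Wednesday is the 3rd, so the 4th Wednesday is the 24th — October 24, 2007.
October 24, 2007 is after October 2, 2007, so that is the next one.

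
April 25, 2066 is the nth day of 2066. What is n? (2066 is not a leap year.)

Days in months before April: 31 + 28 + 31 = 90.
Plus 25 days into April → day 115.

115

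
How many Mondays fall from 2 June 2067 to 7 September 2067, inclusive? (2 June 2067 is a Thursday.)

14

2 June 2067 is a Thursday; the first Monday on or after it is 6 June 2067 (4 days later).
From 6 June 2067 to 7 September 2067: 24 + 31 + 31 + 7 = 93 days (rest of June, July, August, September).
93 ÷ 7 = 13 full weeks with remainder 2, so 13 more Mondays after the first → 14.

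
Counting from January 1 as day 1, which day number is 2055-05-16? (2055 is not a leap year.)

Days in months before May: 31 + 28 + 31 + 30 = 120.
Plus 16 days into May → day 136.

136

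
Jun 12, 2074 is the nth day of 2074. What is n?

163

Days in months before Jun: 31 + 28 + 31 + 30 + 31 = 151.
Plus 12 days into Jun → day 163.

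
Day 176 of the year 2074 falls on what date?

Jan has 31 days (176 − 31 = 145 remain).
Feb has 28 days (145 − 28 = 117 remain).
Mar has 31 days (117 − 31 = 86 remain).
Apr has 30 days (86 − 30 = 56 remain).
May has 31 days (56 − 31 = 25 remain).
25 into Jun → Jun 25.

Jun 25, 2074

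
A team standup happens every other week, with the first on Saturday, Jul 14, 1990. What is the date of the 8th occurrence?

Oct 20, 1990

The 8th occurrence is 7 intervals after the first: 7 × 14 = 98 days after Jul 14, 1990.
Jul has 31 days — 17 days to the end of Jul leaves 81.
Aug has 31 days (50 left).
Sep has 30 days (20 left).
20 days into Oct → Oct 20, 1990.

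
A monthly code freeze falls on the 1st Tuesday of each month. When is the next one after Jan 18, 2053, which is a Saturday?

Feb 4, 2053

Jan 2053 starts on a Wednesday, so its 1st Tuesday is Jan 7, 2053 (6 days in).
That is not after Jan 18, 2053, so look at Feb 2053.
Feb 2053 starts on a Saturday, so its 1st Tuesday is Feb 4, 2053 (3 days in).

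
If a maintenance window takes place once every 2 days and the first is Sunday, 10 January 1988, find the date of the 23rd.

23 February 1988

The 23rd occurrence is 22 intervals after the first: 22 × 2 = 44 days after 10 January 1988.
January has 31 days — 21 days to the end of January leaves 23.
23 days into February → 23 February 1988.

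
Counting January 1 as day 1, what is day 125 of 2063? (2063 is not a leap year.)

5 May 2063

January has 31 days (125 − 31 = 94 remain).
February has 28 days (94 − 28 = 66 remain).
March has 31 days (66 − 31 = 35 remain).
April has 30 days (35 − 30 = 5 remain).
5 into May → May 5.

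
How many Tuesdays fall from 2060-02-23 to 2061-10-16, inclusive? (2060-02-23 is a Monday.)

2060-02-23 is a Monday; the first Tuesday on or after it is 2060-02-24 (1 day later).
From 2060-02-24 to 2061-10-16: 311 + 289 = 600 days (rest of 2060, to 2061-10-16 in 2061).
600 ÷ 7 = 85 full weeks with remainder 5, so 85 more Tuesdays after the first → 86.

86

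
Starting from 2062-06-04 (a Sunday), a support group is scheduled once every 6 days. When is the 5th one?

2062-06-28

The 5th occurrence is 4 intervals after the first: 4 × 6 = 24 days after 2062-06-04.
24 days later is 2062-06-28.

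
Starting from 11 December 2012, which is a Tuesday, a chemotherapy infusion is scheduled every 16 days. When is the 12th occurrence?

5 June 2013

The 12th occurrence is 11 intervals after the first: 11 × 16 = 176 days after 11 December 2012.
December has 31 days — 20 days to the end of December leaves 156.
January has 31 days (125 left).
February has 28 days (97 left).
March has 31 days (66 left).
April has 30 days (36 left).
May has 31 days (5 left).
5 days into June → 5 June 2013.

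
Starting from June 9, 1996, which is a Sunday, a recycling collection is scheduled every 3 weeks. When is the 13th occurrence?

The 13th occurrence is 12 intervals after the first: 12 × 21 = 252 days after June 9, 1996.
June has 30 days — 21 days to the end of June leaves 231.
July has 31 days (200 left).
August has 31 days (169 left).
September has 30 days (139 left).
October has 31 days (108 left).
November has 30 days (78 left).
December has 31 days (47 left).
January has 31 days (16 left).
16 days into February → February 16, 1997.

February 16, 1997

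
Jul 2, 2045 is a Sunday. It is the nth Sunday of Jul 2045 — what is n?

Day 2 falls in week ⌈2/7⌉ of the month.
Days 1–7 hold the 1st Sunday, 8–14 the 2nd, 15–21 the 3rd, 22–28 the 4th, 29–31 the 5th.
2 is in the range for the 1st.

1st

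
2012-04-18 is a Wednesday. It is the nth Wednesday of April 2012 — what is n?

3rd

Day 18 falls in week ⌈18/7⌉ of the month.
Days 1–7 hold the 1st Wednesday, 8–14 the 2nd, 15–21 the 3rd, 22–28 the 4th, 29–31 the 5th.
18 is in the range for the 3rd.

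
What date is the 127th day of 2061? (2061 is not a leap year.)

2061-05-07

January has 31 days (127 − 31 = 96 remain).
February has 28 days (96 − 28 = 68 remain).
March has 31 days (68 − 31 = 37 remain).
April has 30 days (37 − 30 = 7 remain).
7 into May → May 7.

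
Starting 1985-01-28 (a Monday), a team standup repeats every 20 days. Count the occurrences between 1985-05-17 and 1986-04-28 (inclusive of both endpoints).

Occurrences land 20·i days after 1985-01-28 for i = 0, 1, 2, …
1985-05-17 is 109 days after the start; 109 ÷ 20 = 5 remainder 9; since the remainder is 9, round up to i = 6. First occurrence in the window: #7 on 1985-05-28 (6×20 = 120 days in).
1986-04-28 is 455 days after the start; 455 ÷ 20 = 22 remainder 15. Last occurrence in the window: #23 on 1986-04-13.
Occurrences #7 through #23: 17 in total.

17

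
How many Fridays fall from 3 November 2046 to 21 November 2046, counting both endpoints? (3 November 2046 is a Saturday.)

2

3 November 2046 is a Saturday; the first Friday on or after it is 9 November 2046 (6 days later).
From 9 November 2046 to 21 November 2046 is 21 − 9 = 12 days.
12 ÷ 7 = 1 full weeks with remainder 5, so 1 more Fridays after the first → 2.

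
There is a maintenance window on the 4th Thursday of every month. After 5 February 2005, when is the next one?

February 2005 starts on a Tuesday; its first Thursday is the 3rd, so the 4th Thursday is the 24th — 24 February 2005.
24 February 2005 is after 5 February 2005, so that is the next one.

24 February 2005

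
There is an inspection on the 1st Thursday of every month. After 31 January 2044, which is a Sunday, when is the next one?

January 2044 starts on a Friday, so its 1st Thursday is 7 January 2044 (6 days in).
That is not after 31 January 2044, so look at February 2044.
February 2044 starts on a Monday, so its 1st Thursday is 4 February 2044 (3 days in).

4 February 2044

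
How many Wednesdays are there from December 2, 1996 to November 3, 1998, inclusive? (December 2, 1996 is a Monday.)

100

December 2, 1996 is a Monday; the first Wednesday on or after it is December 4, 1996 (2 days later).
From December 4, 1996 to November 3, 1998: 27 + 365 + 307 = 699 days (rest of 1996, 1997, to November 3, 1998 in 1998).
699 ÷ 7 = 99 full weeks with remainder 6, so 99 more Wednesdays after the first → 100.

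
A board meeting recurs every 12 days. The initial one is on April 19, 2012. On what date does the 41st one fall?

August 12, 2013

The 41st occurrence is 40 intervals after the first: 40 × 12 = 480 days after April 19, 2012.
April has 30 days — 11 days to the end of April leaves 469.
From end of April to end of 2012 is 245 days (224 left).
January has 31 days (193 left).
February has 28 days (165 left).
March has 31 days (134 left).
April has 30 days (104 left).
May has 31 days (73 left).
June has 30 days (43 left).
July has 31 days (12 left).
12 days into August → August 12, 2013.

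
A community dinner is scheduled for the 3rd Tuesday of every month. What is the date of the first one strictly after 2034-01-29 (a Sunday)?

January 2034 starts on a Sunday; its first Tuesday is the 3rd, so the 3rd Tuesday is the 17th — 2034-01-17.
That is not after 2034-01-29, so look at February 2034.
February 2034 starts on a Wednesday; its first Tuesday is the 7th, so the 3rd Tuesday is the 21st — 2034-02-21.

2034-02-21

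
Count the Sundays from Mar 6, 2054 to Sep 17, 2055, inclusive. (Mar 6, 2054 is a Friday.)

Mar 6, 2054 is a Friday; the first Sunday on or after it is Mar 8, 2054 (2 days later).
From Mar 8, 2054 to Sep 17, 2055: 298 + 260 = 558 days (rest of 2054, to Sep 17, 2055 in 2055).
558 ÷ 7 = 79 full weeks with remainder 5, so 79 more Sundays after the first → 80.

80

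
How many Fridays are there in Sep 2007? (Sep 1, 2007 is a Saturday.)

4

Sep 1, 2007 is a Saturday; the first Friday on or after it is Sep 7, 2007 (6 days later).
From Sep 7, 2007 to Sep 30, 2007 is 30 − 7 = 23 days.
23 ÷ 7 = 3 full weeks with remainder 2, so 3 more Fridays after the first → 4.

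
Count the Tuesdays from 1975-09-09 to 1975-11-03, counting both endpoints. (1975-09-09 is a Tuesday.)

1975-09-09 is a Tuesday; the first Tuesday on or after it is 1975-09-09.
From 1975-09-09 to 1975-11-03: 21 + 31 + 3 = 55 days (rest of September, October, November).
55 ÷ 7 = 7 full weeks with remainder 6, so 7 more Tuesdays after the first → 8.

8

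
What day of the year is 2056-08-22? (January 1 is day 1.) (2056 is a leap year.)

Days in months before August: 31 + 29 + 31 + 30 + 31 + 30 + 31 = 213.
Plus 22 days into August → day 235.

235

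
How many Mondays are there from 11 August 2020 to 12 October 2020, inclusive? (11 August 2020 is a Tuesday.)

9

11 August 2020 is a Tuesday; the first Monday on or after it is 17 August 2020 (6 days later).
From 17 August 2020 to 12 October 2020: 14 + 30 + 12 = 56 days (rest of August, September, October).
56 ÷ 7 = 8 full weeks with remainder 0, so 8 more Mondays after the first → 9.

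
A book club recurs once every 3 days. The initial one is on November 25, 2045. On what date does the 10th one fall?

December 22, 2045

The 10th occurrence is 9 intervals after the first: 9 × 3 = 27 days after November 25, 2045.
November has 30 days — 5 days to the end of November leaves 22.
22 days into December → December 22, 2045.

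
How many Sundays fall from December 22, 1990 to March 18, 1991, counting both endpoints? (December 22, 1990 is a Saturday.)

December 22, 1990 is a Saturday; the first Sunday on or after it is December 23, 1990 (1 day later).
From December 23, 1990 to March 18, 1991: 8 + 31 + 28 + 18 = 85 days (rest of December, January, February, March).
85 ÷ 7 = 12 full weeks with remainder 1, so 12 more Sundays after the first → 13.

13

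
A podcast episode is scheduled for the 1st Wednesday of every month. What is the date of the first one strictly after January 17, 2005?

February 2, 2005

January 2005 starts on a Saturday, so its 1st Wednesday is January 5, 2005 (4 days in).
That is not after January 17, 2005, so look at February 2005.
February 2005 starts on a Tuesday, so its 1st Wednesday is February 2, 2005 (1 day in).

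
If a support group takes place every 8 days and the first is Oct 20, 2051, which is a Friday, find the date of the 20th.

The 20th occurrence is 19 intervals after the first: 19 × 8 = 152 days after Oct 20, 2051.
Oct has 31 days — 11 days to the end of Oct leaves 141.
Nov has 30 days (111 left).
Dec has 31 days (80 left).
Jan has 31 days (49 left).
Feb has 29 days (20 left).
20 days into Mar → Mar 20, 2052.

Mar 20, 2052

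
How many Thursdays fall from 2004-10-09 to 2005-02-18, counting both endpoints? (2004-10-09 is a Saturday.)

19

2004-10-09 is a Saturday; the first Thursday on or after it is 2004-10-14 (5 days later).
From 2004-10-14 to 2005-02-18: 17 + 30 + 31 + 31 + 18 = 127 days (rest of October, November, December, January, February).
127 ÷ 7 = 18 full weeks with remainder 1, so 18 more Thursdays after the first → 19.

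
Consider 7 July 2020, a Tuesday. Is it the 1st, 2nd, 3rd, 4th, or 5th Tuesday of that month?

Day 7 falls in week ⌈7/7⌉ of the month.
Days 1–7 hold the 1st Tuesday, 8–14 the 2nd, 15–21 the 3rd, 22–28 the 4th, 29–31 the 5th.
7 is in the range for the 1st.

1st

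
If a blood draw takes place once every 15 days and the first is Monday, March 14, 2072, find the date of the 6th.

May 28, 2072

The 6th occurrence is 5 intervals after the first: 5 × 15 = 75 days after March 14, 2072.
March has 31 days — 17 days to the end of March leaves 58.
April has 30 days (28 left).
28 days into May → May 28, 2072.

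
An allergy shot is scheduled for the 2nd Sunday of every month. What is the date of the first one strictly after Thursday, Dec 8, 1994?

Dec 11, 1994

Dec 1994 starts on a Thursday; its first Sunday is the 4th, so the 2nd Sunday is the 11th — Dec 11, 1994.
Dec 11, 1994 is after Dec 8, 1994, so that is the next one.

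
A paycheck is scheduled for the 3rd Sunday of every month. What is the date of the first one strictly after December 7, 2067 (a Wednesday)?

December 18, 2067

December 2067 starts on a Thursday; its first Sunday is the 4th, so the 3rd Sunday is the 18th — December 18, 2067.
December 18, 2067 is after December 7, 2067, so that is the next one.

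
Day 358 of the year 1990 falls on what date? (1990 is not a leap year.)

Jan has 31 days (358 − 31 = 327 remain).
Feb has 28 days (327 − 28 = 299 remain).
Mar has 31 days (299 − 31 = 268 remain).
Apr has 30 days (268 − 30 = 238 remain).
May has 31 days (238 − 31 = 207 remain).
Jun has 30 days (207 − 30 = 177 remain).
Jul has 31 days (177 − 31 = 146 remain).
Aug has 31 days (146 − 31 = 115 remain).
Sep has 30 days (115 − 30 = 85 remain).
Oct has 31 days (85 − 31 = 54 remain).
Nov has 30 days (54 − 30 = 24 remain).
24 into Dec → Dec 24.

Dec 24, 1990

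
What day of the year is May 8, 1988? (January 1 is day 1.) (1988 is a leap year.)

129

Days in months before May: 31 + 29 + 31 + 30 = 121.
Plus 8 days into May → day 129.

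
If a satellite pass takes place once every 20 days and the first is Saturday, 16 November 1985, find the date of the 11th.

4 June 1986

The 11th occurrence is 10 intervals after the first: 10 × 20 = 200 days after 16 November 1985.
November has 30 days — 14 days to the end of November leaves 186.
December has 31 days (155 left).
January has 31 days (124 left).
February has 28 days (96 left).
March has 31 days (65 left).
April has 30 days (35 left).
May has 31 days (4 left).
4 days into June → 4 June 1986.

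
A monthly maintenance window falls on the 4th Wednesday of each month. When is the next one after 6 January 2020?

January 2020 starts on a Wednesday; its first Wednesday is the 1st, so the 4th Wednesday is the 22nd — 22 January 2020.
22 January 2020 is after 6 January 2020, so that is the next one.

22 January 2020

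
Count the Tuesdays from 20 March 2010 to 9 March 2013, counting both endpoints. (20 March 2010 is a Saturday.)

155

20 March 2010 is a Saturday; the first Tuesday on or after it is 23 March 2010 (3 days later).
From 23 March 2010 to 9 March 2013: 283 + 365 + 366 + 68 = 1082 days (rest of 2010, 2011, 2012, to 9 March 2013 in 2013).
1082 ÷ 7 = 154 full weeks with remainder 4, so 154 more Tuesdays after the first → 155.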